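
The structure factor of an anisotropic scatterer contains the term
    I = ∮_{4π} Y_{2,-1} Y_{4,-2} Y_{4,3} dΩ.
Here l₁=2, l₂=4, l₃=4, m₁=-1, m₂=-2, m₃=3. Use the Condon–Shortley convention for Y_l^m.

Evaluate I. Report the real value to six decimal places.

m-sum 0 ✓  L=10 even ✓  2≤4≤6 ✓
Π(2lᵢ+1) = 5×9×9 = 405
triangle coeff Δ(2,4,4) = 1/13860
Σ_t [0,2]: t=0:+1/192 t=1:−1/36 t=2:+1/192 = -5/288
(3j)²=20/693 [(2 4 4; 0 0 0)], sign=-1
Σ_t [1,2]: t=1:−1/240 t=2:+1/1440 = -1/288
(3j)²=5/132 [(2 4 4; -1 -2 3)], sign=+1
⇒ 4πI² = 375/847
I = (-1)√(375/847/(4π)) = -0.18770204

-0.187702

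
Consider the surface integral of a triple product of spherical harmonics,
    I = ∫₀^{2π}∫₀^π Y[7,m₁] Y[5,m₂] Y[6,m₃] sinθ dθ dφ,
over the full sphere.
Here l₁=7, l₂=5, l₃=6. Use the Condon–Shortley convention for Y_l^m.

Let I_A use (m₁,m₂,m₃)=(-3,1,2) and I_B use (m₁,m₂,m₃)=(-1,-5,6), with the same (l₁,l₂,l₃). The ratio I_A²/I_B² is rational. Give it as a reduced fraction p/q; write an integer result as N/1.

Same 7,5,6: normalisation and zero-m 3j drop out of the ratio.
A: Δ: 6! 8! 4! / 19! → 1/174594420; sum: t=2:+1/46448640 t=3:−1/1088640 t=4:+1/276480 t=5:−1/518400 t=6:+1/9953280 = 23/25804800; 3j²(7 5 6; -3 1 2) = Δ·Π!·Σ² = 42849/6466460  (sign +1)
B: Δ: 6! 8! 4! / 19! → 1/174594420; sum: t=0:+1/696729600 = 1/696729600; 3j²(7 5 6; -1 -5 6) = Δ·Π!·Σ² = 5/8398  (sign +1)
I_A²/I_B² = (42849/6466460)/(5/8398) = 42849/3850

42849/3850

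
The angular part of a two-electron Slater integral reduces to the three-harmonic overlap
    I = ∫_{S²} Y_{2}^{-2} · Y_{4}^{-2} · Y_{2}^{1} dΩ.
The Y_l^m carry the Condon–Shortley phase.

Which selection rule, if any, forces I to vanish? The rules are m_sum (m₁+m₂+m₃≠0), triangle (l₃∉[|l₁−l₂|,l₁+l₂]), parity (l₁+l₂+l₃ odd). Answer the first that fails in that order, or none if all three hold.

Σmᵢ = -3  ✗
l₃∈[|l₁−l₂|,l₁+l₂]=[2,6], have l₃=2
Σlᵢ = 8 ⇒ even

m_sum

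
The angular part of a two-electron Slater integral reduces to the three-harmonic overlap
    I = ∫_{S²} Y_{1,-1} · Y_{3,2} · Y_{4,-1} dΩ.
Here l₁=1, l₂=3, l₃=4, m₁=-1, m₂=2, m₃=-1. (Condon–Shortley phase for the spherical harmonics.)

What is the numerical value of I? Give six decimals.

Rules hold: Σm=0, L=8 even, 2≤4≤4.
N = 3·7·9 = 189
Δ = 0!·2!·6!/9! = 1/252
Racah Σ t=0..0: t=0:+1/36 = 1/36
⇒ 3j(1 3 4; 0 0 0)² = 4/63, sgn +1
Racah Σ t=0..0: t=0:+1/240 = 1/240
⇒ 3j(1 3 4; -1 2 -1)² = 1/84, sgn -1
4πI² = N·(3j₀)²·(3jₘ)² = 1/7
I = -1·√(0.142857/4π) = -0.10662181

-0.106622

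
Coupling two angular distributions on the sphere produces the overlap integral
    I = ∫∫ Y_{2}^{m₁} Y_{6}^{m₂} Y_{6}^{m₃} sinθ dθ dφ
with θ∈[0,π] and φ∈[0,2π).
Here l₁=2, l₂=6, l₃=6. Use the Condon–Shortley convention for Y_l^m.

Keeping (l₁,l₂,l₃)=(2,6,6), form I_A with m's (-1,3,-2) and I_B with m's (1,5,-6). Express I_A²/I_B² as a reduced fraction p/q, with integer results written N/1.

Shared (l₁,l₂,l₃)=(2,6,6): N and (l;000)² cancel in I_A²/I_B².
A: Δ = 2!·2!·10!/15! = 1/90090; Racah Σ t=1..2: t=1:−1/161280 t=2:+1/60480 = 1/96768; ⇒ 3j(2 6 6; -1 3 -2)² = 15/1001, sgn +1
B: Δ = 2!·2!·10!/15! = 1/90090; Racah Σ t=1..1: t=1:−1/7257600 = -1/7257600; ⇒ 3j(2 6 6; 1 5 -6)² = 11/455, sgn -1
I_A²/I_B² = (15/1001)/(11/455) = 75/121

75/121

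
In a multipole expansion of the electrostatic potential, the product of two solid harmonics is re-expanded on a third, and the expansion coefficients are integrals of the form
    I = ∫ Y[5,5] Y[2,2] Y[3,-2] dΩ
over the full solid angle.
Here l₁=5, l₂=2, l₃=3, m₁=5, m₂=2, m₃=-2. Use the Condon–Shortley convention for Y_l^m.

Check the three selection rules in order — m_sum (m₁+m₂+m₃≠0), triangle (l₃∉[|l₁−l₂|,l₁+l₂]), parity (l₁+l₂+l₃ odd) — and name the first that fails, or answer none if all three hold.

m_sum

Σmᵢ = 5  ✗
l₃∈[|l₁−l₂|,l₁+l₂]=[3,7], have l₃=3
Σlᵢ = 10 ⇒ even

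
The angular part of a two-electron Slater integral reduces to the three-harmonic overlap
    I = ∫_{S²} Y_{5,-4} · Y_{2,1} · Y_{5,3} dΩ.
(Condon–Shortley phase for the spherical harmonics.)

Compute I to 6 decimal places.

Rules hold: Σm=0, L=12 even, 3≤5≤7.
N = 11·5·11 = 605
Δ = 2!·8!·2!/13! = 1/38610
Racah Σ t=0..2: t=0:+1/2880 t=1:−1/576 t=2:+1/2880 = -1/960
⇒ 3j(5 2 5; 0 0 0)² = 10/429, sgn +1
Racah Σ t=1..2: t=1:−1/80640 t=2:+1/10080 = 1/11520
⇒ 3j(5 2 5; -4 1 3)² = 49/1430, sgn +1
4πI² = N·(3j₀)²·(3jₘ)² = 245/507
I = +1·√(0.483235/4π) = 0.19609844

0.196098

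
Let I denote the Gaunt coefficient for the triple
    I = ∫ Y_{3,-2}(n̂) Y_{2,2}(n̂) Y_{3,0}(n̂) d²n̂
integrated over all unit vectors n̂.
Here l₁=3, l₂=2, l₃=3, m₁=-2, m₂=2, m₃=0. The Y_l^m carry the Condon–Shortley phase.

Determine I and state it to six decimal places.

-0.188063

Rules hold: Σm=0, L=8 even, 1≤3≤5.
N = 7·5·7 = 245
Δ = 2!·4!·2!/9! = 1/3780
Racah Σ t=0..2: t=0:+1/24 t=1:−1/4 t=2:+1/24 = -1/6
⇒ 3j(3 2 3; 0 0 0)² = 4/105, sgn +1
Racah Σ t=2..2: t=2:+1/24 = 1/24
⇒ 3j(3 2 3; -2 2 0)² = 1/21, sgn -1
4πI² = N·(3j₀)²·(3jₘ)² = 4/9
I = -1·√(0.444444/4π) = -0.18806319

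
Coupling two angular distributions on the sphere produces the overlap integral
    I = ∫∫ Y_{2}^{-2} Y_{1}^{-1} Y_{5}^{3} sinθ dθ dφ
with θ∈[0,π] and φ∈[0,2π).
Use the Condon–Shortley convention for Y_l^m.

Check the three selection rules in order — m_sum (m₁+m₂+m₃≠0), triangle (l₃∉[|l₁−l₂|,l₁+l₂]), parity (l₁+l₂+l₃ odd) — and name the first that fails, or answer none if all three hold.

m₁+m₂+m₃ = -2 − 1 + 3 = 0  ✓
triangle: |2−1|=1 ≤ l₃=5 ≤ 2+1=3  ✗
parity: l₁+l₂+l₃ = 8 is even

triangle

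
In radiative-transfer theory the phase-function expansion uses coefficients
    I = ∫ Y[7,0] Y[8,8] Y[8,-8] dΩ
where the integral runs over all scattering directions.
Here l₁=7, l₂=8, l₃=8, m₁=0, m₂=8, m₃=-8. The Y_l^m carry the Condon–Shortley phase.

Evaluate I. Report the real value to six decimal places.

l₁+l₂+l₃=23 is odd: 3j(l;000)=0 ⇒ I=0

0.000000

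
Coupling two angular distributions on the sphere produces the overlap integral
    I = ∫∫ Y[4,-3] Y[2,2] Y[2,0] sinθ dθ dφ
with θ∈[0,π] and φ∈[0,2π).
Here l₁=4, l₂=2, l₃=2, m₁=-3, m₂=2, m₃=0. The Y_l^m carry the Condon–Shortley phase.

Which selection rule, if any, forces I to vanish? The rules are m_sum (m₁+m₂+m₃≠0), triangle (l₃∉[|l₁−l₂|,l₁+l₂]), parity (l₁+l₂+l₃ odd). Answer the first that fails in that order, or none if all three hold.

m_sum

azimuthal sum: -3 + 2 + 0 = -1  ✗
2 ≤ 2 ≤ 6 (triangle on l)
L = 4 + 2 + 2 = 8 (even)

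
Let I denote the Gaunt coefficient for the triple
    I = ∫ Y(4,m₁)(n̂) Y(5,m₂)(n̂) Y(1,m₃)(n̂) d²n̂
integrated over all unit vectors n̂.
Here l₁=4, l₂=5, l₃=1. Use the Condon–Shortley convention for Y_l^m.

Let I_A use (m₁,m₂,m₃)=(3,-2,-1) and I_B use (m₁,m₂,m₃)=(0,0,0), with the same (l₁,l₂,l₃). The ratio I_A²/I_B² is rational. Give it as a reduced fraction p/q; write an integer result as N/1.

Shared (l₁,l₂,l₃)=(4,5,1): N and (l;000)² cancel in I_A²/I_B².
A: Δ = 8!·0!·2!/11! = 1/495; Racah Σ t=1..1: t=1:−1/10080 = -1/10080; ⇒ 3j(4 5 1; 3 -2 -1)² = 1/165, sgn -1
B: Δ = 8!·0!·2!/11! = 1/495; Racah Σ t=4..4: t=4:+1/576 = 1/576; ⇒ 3j(4 5 1; 0 0 0)² = 5/99, sgn -1
I_A²/I_B² = (1/165)/(5/99) = 3/25

3/25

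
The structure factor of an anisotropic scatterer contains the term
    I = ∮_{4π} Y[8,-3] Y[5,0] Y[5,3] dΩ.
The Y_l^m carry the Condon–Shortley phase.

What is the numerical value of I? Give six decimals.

0.078761

Checks pass: Σm=0; 18 even; l₃=5∈[3,13].
(2·8+1)(2·5+1)(2·5+1) = 2057
Δ: 8! 8! 2! / 19! → 1/37413090
sum: t=3:−1/1036800 t=4:+1/331776 t=5:−1/1036800 = 1/921600
3j²(8 5 5; 0 0 0) = Δ·Π!·Σ² = 490/46189  (sign -1)
sum: t=3:−1/58060800 t=4:+1/2903040 t=5:−1/2073600 = -1/6451200
3j²(8 5 5; -3 0 3) = Δ·Π!·Σ² = 15/4199  (sign -1)
combine: 4πI² = 2057·490/46189·15/4199 = 80850/1037153
take √, sign +1: I = 0.07876144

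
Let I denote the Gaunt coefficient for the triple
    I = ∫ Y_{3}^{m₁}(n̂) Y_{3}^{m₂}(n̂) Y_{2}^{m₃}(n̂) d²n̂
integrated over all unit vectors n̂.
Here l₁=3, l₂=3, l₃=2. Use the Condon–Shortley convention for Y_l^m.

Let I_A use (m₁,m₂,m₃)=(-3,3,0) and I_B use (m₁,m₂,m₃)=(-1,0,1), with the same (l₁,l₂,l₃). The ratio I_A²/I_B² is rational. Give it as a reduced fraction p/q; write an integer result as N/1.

Same 3,3,2: normalisation and zero-m 3j drop out of the ratio.
A: Δ: 4! 2! 2! / 9! → 1/3780; sum: t=4:+1/96 = 1/96; 3j²(3 3 2; -3 3 0) = Δ·Π!·Σ² = 5/84  (sign +1)
B: Δ: 4! 2! 2! / 9! → 1/3780; sum: t=2:+1/8 t=3:−1/12 = 1/24; 3j²(3 3 2; -1 0 1) = Δ·Π!·Σ² = 1/210  (sign -1)
I_A²/I_B² = (5/84)/(1/210) = 25/2

25/2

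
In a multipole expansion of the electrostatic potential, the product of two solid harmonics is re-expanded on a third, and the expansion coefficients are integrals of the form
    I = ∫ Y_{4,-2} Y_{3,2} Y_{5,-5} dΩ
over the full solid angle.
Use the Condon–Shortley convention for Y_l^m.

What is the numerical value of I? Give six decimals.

0.000000

Σmᵢ = -5 ≠ 0, so the φ-integral vanishes; I = 0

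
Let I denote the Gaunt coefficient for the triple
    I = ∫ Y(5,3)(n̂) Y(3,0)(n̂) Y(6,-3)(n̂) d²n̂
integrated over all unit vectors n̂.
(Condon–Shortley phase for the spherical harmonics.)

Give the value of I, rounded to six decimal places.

m-sum 0 ✓  L=14 even ✓  2≤6≤8 ✓
Π(2lᵢ+1) = 11×7×13 = 1001
triangle coeff Δ(5,3,6) = 1/675675
Σ_t [0,2]: t=0:+1/8640 t=1:−1/2304 t=2:+1/8640 = -7/34560
(3j)²=7/429 [(5 3 6; 0 0 0)], sign=-1
Σ_t [0,2]: t=0:+1/17280 t=1:−1/20160 t=2:+1/483840 = 1/96768
(3j)²=1/1001 [(5 3 6; 3 0 -3)], sign=-1
⇒ 4πI² = 7/429
I = (+1)√(7/429/(4π)) = 0.03603425

0.036034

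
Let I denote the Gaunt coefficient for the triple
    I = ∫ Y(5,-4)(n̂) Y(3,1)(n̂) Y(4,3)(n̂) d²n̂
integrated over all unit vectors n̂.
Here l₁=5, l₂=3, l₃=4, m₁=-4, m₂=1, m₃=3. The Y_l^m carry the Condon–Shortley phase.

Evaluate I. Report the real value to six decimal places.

0.042401

m-sum 0 ✓  L=12 even ✓  2≤4≤8 ✓
Π(2lᵢ+1) = 11×7×9 = 693
triangle coeff Δ(5,3,4) = 1/180180
Σ_t [1,3]: t=1:−1/576 t=2:+1/144 t=3:−1/576 = 1/288
(3j)²=20/1001 [(5 3 4; 0 0 0)], sign=+1
Σ_t [3,4]: t=3:−1/4320 t=4:+1/5760 = -1/17280
(3j)²=7/4290 [(5 3 4; -4 1 3)], sign=+1
⇒ 4πI² = 42/1859
I = (+1)√(42/1859/(4π)) = 0.04240138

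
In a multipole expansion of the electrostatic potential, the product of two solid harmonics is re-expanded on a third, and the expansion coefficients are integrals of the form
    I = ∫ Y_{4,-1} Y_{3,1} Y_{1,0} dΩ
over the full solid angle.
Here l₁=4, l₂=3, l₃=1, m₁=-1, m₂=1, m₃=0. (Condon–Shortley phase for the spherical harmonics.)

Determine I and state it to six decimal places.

Checks pass: Σm=0; 8 even; l₃=1∈[1,7].
(2·4+1)(2·3+1)(2·1+1) = 189
Δ: 6! 2! 0! / 9! → 1/252
sum: t=3:−1/36 = -1/36
3j²(4 3 1; 0 0 0) = Δ·Π!·Σ² = 4/63  (sign +1)
sum: t=4:+1/48 = 1/48
3j²(4 3 1; -1 1 0) = Δ·Π!·Σ² = 5/84  (sign -1)
combine: 4πI² = 189·4/63·5/84 = 5/7
take √, sign -1: I = -0.23841361

-0.238414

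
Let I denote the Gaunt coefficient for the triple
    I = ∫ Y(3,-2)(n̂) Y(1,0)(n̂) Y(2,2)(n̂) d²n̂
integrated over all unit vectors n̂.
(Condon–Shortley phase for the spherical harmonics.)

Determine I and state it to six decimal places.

m-sum 0 ✓  L=6 even ✓  2≤2≤4 ✓
Π(2lᵢ+1) = 7×3×5 = 105
triangle coeff Δ(3,1,2) = 1/105
Σ_t [1,1]: t=1:−1/4 = -1/4
(3j)²=3/35 [(3 1 2; 0 0 0)], sign=-1
Σ_t [1,1]: t=1:−1/24 = -1/24
(3j)²=1/21 [(3 1 2; -2 0 2)], sign=-1
⇒ 4πI² = 3/7
I = (+1)√(3/7/(4π)) = 0.18467439

0.184674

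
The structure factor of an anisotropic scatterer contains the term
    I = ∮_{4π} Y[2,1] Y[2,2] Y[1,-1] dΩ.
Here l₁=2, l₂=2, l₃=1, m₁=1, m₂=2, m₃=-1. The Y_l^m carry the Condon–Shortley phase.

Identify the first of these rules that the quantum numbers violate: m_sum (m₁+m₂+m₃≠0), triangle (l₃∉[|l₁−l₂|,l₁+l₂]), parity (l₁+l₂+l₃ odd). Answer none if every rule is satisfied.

m_sum

Σmᵢ = 2  ✗
l₃∈[|l₁−l₂|,l₁+l₂]=[0,4], have l₃=1
Σlᵢ = 5 ⇒ odd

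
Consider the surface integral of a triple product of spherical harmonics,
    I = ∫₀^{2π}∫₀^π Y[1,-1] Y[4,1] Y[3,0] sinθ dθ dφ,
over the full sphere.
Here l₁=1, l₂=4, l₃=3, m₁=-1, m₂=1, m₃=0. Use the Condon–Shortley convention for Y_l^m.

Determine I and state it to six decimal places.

-0.194664

Checks pass: Σm=0; 8 even; l₃=3∈[3,5].
(2·1+1)(2·4+1)(2·3+1) = 189
Δ: 2! 0! 6! / 9! → 1/252
sum: t=1:−1/36 = -1/36
3j²(1 4 3; 0 0 0) = Δ·Π!·Σ² = 4/63  (sign +1)
sum: t=2:+1/72 = 1/72
3j²(1 4 3; -1 1 0) = Δ·Π!·Σ² = 5/126  (sign -1)
combine: 4πI² = 189·4/63·5/126 = 10/21
take √, sign -1: I = -0.19466390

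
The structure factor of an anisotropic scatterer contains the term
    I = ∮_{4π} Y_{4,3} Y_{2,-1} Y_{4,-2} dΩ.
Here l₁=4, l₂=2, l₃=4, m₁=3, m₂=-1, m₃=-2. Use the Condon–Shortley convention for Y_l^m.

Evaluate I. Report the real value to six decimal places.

Checks pass: Σm=0; 10 even; l₃=4∈[2,6].
(2·4+1)(2·2+1)(2·4+1) = 405
Δ: 2! 6! 2! / 11! → 1/13860
sum: t=0:+1/192 t=1:−1/36 t=2:+1/192 = -5/288
3j²(4 2 4; 0 0 0) = Δ·Π!·Σ² = 20/693  (sign -1)
sum: t=0:+1/240 t=1:−1/1440 = 1/288
3j²(4 2 4; 3 -1 -2) = Δ·Π!·Σ² = 5/132  (sign +1)
combine: 4πI² = 405·20/693·5/132 = 375/847
take √, sign -1: I = -0.18770204

-0.187702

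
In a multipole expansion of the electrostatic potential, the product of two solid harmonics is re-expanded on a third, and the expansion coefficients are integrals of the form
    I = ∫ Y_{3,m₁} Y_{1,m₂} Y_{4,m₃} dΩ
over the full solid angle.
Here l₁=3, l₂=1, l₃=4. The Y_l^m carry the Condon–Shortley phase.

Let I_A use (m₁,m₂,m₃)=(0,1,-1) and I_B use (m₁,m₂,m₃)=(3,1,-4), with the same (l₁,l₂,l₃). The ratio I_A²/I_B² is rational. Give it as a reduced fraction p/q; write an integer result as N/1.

l's match ⇒ only the (l;m) 3-j factors differ between A and B.
A: triangle coeff Δ(3,1,4) = 1/252; Σ_t [0,0]: t=0:+1/72 = 1/72; (3j)²=5/126 [(3 1 4; 0 1 -1)], sign=-1
B: triangle coeff Δ(3,1,4) = 1/252; Σ_t [0,0]: t=0:+1/1440 = 1/1440; (3j)²=1/9 [(3 1 4; 3 1 -4)], sign=+1
I_A²/I_B² = (5/126)/(1/9) = 5/14

5/14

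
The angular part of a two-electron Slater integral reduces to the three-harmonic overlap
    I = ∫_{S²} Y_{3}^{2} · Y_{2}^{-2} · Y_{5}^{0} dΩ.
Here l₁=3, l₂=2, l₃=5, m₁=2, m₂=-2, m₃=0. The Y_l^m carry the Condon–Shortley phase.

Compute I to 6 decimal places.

Checks pass: Σm=0; 10 even; l₃=5∈[1,5].
(2·3+1)(2·2+1)(2·5+1) = 385
Δ: 0! 6! 4! / 11! → 1/2310
sum: t=0:+1/144 = 1/144
3j²(3 2 5; 0 0 0) = Δ·Π!·Σ² = 10/231  (sign -1)
sum: t=0:+1/2880 = 1/2880
3j²(3 2 5; 2 -2 0) = Δ·Π!·Σ² = 1/462  (sign -1)
combine: 4πI² = 385·10/231·1/462 = 25/693
take √, sign +1: I = 0.05357948

0.053579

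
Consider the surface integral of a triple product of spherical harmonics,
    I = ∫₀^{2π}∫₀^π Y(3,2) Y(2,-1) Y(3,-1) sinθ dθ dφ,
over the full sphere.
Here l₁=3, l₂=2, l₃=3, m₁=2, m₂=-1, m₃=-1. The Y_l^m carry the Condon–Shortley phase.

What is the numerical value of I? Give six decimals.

0.162868

m-sum 0 ✓  L=8 even ✓  1≤3≤5 ✓
Π(2lᵢ+1) = 7×5×7 = 245
triangle coeff Δ(3,2,3) = 1/3780
Σ_t [0,2]: t=0:+1/24 t=1:−1/4 t=2:+1/24 = -1/6
(3j)²=4/105 [(3 2 3; 0 0 0)], sign=+1
Σ_t [0,1]: t=0:+1/12 t=1:−1/48 = 1/16
(3j)²=1/28 [(3 2 3; 2 -1 -1)], sign=+1
⇒ 4πI² = 1/3
I = (+1)√(1/3/(4π)) = 0.16286750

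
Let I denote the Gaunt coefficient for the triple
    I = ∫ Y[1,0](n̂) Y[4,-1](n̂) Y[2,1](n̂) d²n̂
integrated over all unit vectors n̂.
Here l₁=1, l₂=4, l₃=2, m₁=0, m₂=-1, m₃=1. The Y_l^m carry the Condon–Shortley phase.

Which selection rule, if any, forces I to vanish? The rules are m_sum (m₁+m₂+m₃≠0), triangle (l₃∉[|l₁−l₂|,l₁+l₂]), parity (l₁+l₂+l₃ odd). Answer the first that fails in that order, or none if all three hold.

m₁+m₂+m₃ = 0 − 1 + 1 = 0  ✓
triangle: |1−4|=3 ≤ l₃=2 ≤ 1+4=5  ✗
parity: l₁+l₂+l₃ = 7 is odd

triangle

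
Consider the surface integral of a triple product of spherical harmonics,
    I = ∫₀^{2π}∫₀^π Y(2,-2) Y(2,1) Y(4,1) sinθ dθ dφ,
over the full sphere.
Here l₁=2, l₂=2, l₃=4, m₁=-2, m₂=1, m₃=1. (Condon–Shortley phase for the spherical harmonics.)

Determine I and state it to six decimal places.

Checks pass: Σm=0; 8 even; l₃=4∈[0,4].
(2·2+1)(2·2+1)(2·4+1) = 225
Δ: 0! 4! 4! / 9! → 1/630
sum: t=0:+1/16 = 1/16
3j²(2 2 4; 0 0 0) = Δ·Π!·Σ² = 2/35  (sign +1)
sum: t=0:+1/144 = 1/144
3j²(2 2 4; -2 1 1) = Δ·Π!·Σ² = 1/126  (sign -1)
combine: 4πI² = 225·2/35·1/126 = 5/49
take √, sign -1: I = -0.09011188

-0.090112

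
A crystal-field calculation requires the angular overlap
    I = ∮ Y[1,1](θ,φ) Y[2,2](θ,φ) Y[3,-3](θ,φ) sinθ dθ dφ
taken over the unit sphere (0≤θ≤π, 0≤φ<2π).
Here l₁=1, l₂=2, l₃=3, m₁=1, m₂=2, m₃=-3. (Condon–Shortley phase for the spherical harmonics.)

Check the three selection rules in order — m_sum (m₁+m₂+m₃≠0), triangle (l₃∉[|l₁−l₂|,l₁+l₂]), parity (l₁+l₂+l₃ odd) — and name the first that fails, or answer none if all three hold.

m₁+m₂+m₃ = 1 + 2 − 3 = 0  ✓
triangle: |1−2|=1 ≤ l₃=3 ≤ 1+2=3  ✓
parity: l₁+l₂+l₃ = 6 is even  ✓

none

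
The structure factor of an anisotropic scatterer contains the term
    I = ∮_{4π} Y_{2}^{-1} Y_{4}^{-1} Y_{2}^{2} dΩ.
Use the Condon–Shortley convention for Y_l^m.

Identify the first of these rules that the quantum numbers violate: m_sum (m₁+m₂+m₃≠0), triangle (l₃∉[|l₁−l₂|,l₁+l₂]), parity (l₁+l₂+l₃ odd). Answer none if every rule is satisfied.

azimuthal sum: -1 − 1 + 2 = 0  ✓
2 ≤ 2 ≤ 6 (triangle on l)  ✓
L = 2 + 4 + 2 = 8 (even)  ✓

none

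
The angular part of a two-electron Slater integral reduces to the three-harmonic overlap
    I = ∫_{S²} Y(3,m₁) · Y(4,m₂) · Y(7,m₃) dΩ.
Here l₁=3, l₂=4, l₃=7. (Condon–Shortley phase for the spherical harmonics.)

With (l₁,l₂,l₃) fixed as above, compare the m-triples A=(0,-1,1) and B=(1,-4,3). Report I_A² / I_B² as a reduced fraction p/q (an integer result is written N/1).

Same 3,4,7: normalisation and zero-m 3j drop out of the ratio.
A: Δ: 0! 6! 8! / 15! → 1/45045; sum: t=0:+1/25920 = 1/25920; 3j²(3 4 7; 0 -1 1) = Δ·Π!·Σ² = 32/1287  (sign +1)
B: Δ: 0! 6! 8! / 15! → 1/45045; sum: t=0:+1/1935360 = 1/1935360; 3j²(3 4 7; 1 -4 3) = Δ·Π!·Σ² = 1/1001  (sign +1)
I_A²/I_B² = (32/1287)/(1/1001) = 224/9

224/9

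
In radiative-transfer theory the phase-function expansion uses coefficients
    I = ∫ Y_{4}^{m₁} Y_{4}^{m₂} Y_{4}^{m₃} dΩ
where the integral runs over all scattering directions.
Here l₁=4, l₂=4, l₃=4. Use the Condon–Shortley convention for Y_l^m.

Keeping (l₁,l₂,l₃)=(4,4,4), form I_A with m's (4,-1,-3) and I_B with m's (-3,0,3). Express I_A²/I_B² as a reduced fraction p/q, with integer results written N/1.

Same 4,4,4: normalisation and zero-m 3j drop out of the ratio.
A: Δ: 4! 4! 4! / 13! → 1/450450; sum: t=0:+1/3456 = 1/3456; 3j²(4 4 4; 4 -1 -3) = Δ·Π!·Σ² = 35/1287  (sign -1)
B: Δ: 4! 4! 4! / 13! → 1/450450; sum: t=3:−1/864 t=4:+1/3456 = -1/1152; 3j²(4 4 4; -3 0 3) = Δ·Π!·Σ² = 7/286  (sign +1)
I_A²/I_B² = (35/1287)/(7/286) = 10/9

10/9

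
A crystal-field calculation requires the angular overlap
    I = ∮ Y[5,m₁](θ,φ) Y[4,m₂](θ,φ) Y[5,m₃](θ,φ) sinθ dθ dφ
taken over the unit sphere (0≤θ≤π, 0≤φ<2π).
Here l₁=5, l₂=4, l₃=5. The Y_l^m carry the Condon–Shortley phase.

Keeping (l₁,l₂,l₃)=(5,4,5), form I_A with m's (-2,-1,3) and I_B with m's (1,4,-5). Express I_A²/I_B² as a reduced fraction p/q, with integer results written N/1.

l's match ⇒ only the (l;m) 3-j factors differ between A and B.
A: triangle coeff Δ(5,4,5) = 1/3153150; Σ_t [1,3]: t=1:−1/17280 t=2:+1/2880 t=3:−1/6912 = 1/6912; (3j)²=5/429 [(5 4 5; -2 -1 3)], sign=+1
B: triangle coeff Δ(5,4,5) = 1/3153150; Σ_t [4,4]: t=4:+1/414720 = 1/414720; (3j)²=2/429 [(5 4 5; 1 4 -5)], sign=+1
I_A²/I_B² = (5/429)/(2/429) = 5/2

5/2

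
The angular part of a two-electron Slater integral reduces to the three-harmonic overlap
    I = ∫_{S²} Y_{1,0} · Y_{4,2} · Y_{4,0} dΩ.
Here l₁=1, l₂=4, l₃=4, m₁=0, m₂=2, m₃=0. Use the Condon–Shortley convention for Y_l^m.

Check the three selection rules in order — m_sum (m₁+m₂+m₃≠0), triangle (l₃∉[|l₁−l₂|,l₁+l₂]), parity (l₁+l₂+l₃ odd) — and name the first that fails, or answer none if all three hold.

m_sum

azimuthal sum: 0 + 2 + 0 = 2  ✗
3 ≤ 4 ≤ 5 (triangle on l)
L = 1 + 4 + 4 = 9 (odd)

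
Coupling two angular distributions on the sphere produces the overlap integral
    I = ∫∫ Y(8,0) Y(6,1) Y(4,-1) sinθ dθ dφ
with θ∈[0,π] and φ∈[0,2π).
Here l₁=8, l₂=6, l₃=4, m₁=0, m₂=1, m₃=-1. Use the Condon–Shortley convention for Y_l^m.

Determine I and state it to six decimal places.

0.023683

Checks pass: Σm=0; 18 even; l₃=4∈[2,14].
(2·8+1)(2·6+1)(2·4+1) = 1989
Δ: 10! 6! 2! / 19! → 1/23279256
sum: t=4:+1/1658880 t=5:−1/518400 t=6:+1/1658880 = -1/1382400
3j²(8 6 4; 0 0 0) = Δ·Π!·Σ² = 504/46189  (sign -1)
sum: t=5:−1/1036800 t=6:+1/829440 t=7:−1/7257600 = 1/9676800
3j²(8 6 4; 0 1 -1) = Δ·Π!·Σ² = 15/46189  (sign -1)
combine: 4πI² = 1989·504/46189·15/46189 = 68040/9653501
take √, sign +1: I = 0.02368290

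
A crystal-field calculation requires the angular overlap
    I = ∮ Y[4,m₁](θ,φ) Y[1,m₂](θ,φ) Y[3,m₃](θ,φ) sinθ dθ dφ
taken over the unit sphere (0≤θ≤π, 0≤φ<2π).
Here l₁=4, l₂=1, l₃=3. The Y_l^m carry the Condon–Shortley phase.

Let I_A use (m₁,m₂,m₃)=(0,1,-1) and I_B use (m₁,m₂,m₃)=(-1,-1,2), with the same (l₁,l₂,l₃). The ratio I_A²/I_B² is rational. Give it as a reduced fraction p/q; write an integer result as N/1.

Shared (l₁,l₂,l₃)=(4,1,3): N and (l;000)² cancel in I_A²/I_B².
A: Δ = 2!·6!·0!/9! = 1/252; Racah Σ t=2..2: t=2:+1/96 = 1/96; ⇒ 3j(4 1 3; 0 1 -1)² = 1/42, sgn +1
B: Δ = 2!·6!·0!/9! = 1/252; Racah Σ t=0..0: t=0:+1/240 = 1/240; ⇒ 3j(4 1 3; -1 -1 2)² = 1/84, sgn -1
I_A²/I_B² = (1/42)/(1/84) = 2/1

2/1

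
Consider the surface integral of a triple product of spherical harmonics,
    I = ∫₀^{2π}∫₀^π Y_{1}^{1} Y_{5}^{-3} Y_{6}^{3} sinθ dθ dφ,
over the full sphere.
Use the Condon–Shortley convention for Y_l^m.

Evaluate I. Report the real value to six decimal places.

0.000000

m-sum = 1 − 3 + 3 = 1 ≠ 0 ⇒ I = 0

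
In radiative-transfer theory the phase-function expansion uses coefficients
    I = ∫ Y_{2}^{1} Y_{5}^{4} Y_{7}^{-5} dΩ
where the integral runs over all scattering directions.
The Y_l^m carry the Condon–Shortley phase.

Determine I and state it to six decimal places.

-0.237707

Rules hold: Σm=0, L=14 even, 3≤7≤7.
N = 5·11·15 = 825
Δ = 0!·4!·10!/15! = 1/15015
Racah Σ t=0..0: t=0:+1/57600 = 1/57600
⇒ 3j(2 5 7; 0 0 0)² = 21/715, sgn -1
Racah Σ t=0..0: t=0:+1/2177280 = 1/2177280
⇒ 3j(2 5 7; 1 4 -5)² = 8/273, sgn +1
4πI² = N·(3j₀)²·(3jₘ)² = 120/169
I = -1·√(0.710059/4π) = -0.23770720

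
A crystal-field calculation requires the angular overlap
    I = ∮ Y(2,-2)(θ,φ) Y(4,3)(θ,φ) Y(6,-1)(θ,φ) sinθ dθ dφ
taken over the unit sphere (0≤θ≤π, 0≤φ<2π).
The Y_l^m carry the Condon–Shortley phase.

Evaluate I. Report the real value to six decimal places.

m-sum 0 ✓  L=12 even ✓  2≤6≤6 ✓
Π(2lᵢ+1) = 5×9×13 = 585
triangle coeff Δ(2,4,6) = 1/6435
Σ_t [0,0]: t=0:+1/2304 = 1/2304
(3j)²=5/143 [(2 4 6; 0 0 0)], sign=+1
Σ_t [0,0]: t=0:+1/120960 = 1/120960
(3j)²=1/1287 [(2 4 6; -2 3 -1)], sign=-1
⇒ 4πI² = 25/1573
I = (-1)√(25/1573/(4π)) = -0.03556319

-0.035563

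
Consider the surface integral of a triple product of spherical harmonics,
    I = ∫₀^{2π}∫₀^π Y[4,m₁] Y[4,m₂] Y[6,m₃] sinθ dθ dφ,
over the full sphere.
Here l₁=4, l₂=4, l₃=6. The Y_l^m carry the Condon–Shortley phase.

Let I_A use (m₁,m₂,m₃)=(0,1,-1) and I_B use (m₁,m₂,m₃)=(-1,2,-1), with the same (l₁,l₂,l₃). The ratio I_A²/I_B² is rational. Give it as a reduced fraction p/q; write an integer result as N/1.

10/9

Shared (l₁,l₂,l₃)=(4,4,6): N and (l;000)² cancel in I_A²/I_B².
A: Δ = 2!·6!·6!/15! = 1/1261260; Racah Σ t=0..2: t=0:+1/11520 t=1:−1/1728 t=2:+1/3456 = -7/34560; ⇒ 3j(4 4 6; 0 1 -1)² = 7/858, sgn +1
B: Δ = 2!·6!·6!/15! = 1/1261260; Racah Σ t=0..2: t=0:+1/172800 t=1:−1/5760 t=2:+1/3456 = 7/57600; ⇒ 3j(4 4 6; -1 2 -1)² = 21/2860, sgn -1
I_A²/I_B² = (7/858)/(21/2860) = 10/9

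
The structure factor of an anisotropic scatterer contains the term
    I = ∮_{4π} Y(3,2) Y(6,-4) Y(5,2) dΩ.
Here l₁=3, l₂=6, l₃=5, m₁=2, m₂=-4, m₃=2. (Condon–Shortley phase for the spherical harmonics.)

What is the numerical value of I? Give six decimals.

0.088266

Rules hold: Σm=0, L=14 even, 3≤5≤9.
N = 7·13·11 = 1001
Δ = 4!·2!·8!/15! = 1/675675
Racah Σ t=1..3: t=1:−1/8640 t=2:+1/2304 t=3:−1/8640 = 7/34560
⇒ 3j(3 6 5; 0 0 0)² = 7/429, sgn -1
Racah Σ t=0..1: t=0:+1/34560 t=1:−1/60480 = 1/80640
⇒ 3j(3 6 5; 2 -4 2)² = 6/1001, sgn -1
4πI² = N·(3j₀)²·(3jₘ)² = 14/143
I = +1·√(0.0979021/4π) = 0.08826552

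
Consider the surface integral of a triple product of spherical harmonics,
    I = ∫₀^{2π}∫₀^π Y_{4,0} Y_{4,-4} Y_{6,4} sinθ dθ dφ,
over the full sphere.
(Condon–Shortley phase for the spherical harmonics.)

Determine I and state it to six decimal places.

-0.190852

Rules hold: Σm=0, L=14 even, 0≤6≤8.
N = 9·9·13 = 1053
Δ = 2!·6!·6!/15! = 1/1261260
Racah Σ t=0..2: t=0:+1/4608 t=1:−1/1296 t=2:+1/4608 = -7/20736
⇒ 3j(4 4 6; 0 0 0)² = 20/1287, sgn -1
Racah Σ t=0..0: t=0:+1/69120 = 1/69120
⇒ 3j(4 4 6; 0 -4 4)² = 4/143, sgn +1
4πI² = N·(3j₀)²·(3jₘ)² = 720/1573
I = -1·√(0.457724/4π) = -0.19085211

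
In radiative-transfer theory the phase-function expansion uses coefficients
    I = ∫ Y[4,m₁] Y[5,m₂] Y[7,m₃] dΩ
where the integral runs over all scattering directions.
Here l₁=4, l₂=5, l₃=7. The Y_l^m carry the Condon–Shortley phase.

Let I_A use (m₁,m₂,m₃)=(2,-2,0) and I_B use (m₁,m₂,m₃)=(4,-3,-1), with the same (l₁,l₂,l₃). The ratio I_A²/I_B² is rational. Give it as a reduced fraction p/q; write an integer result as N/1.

192/49

Same 4,5,7: normalisation and zero-m 3j drop out of the ratio.
A: Δ: 2! 6! 8! / 17! → 1/6126120; sum: t=0:+1/69120 t=1:−1/172800 t=2:+1/7257600 = 1/113400; 3j²(4 5 7; 2 -2 0) = Δ·Π!·Σ² = 512/36465  (sign -1)
B: Δ: 2! 6! 8! / 17! → 1/6126120; sum: t=0:+1/2073600 = 1/2073600; 3j²(4 5 7; 4 -3 -1) = Δ·Π!·Σ² = 392/109395  (sign +1)
I_A²/I_B² = (512/36465)/(392/109395) = 192/49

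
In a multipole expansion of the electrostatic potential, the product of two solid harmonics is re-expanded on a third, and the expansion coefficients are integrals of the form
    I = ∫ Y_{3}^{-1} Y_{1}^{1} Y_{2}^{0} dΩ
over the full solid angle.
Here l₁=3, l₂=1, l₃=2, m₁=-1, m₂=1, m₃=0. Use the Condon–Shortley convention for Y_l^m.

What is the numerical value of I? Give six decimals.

-0.202301

Rules hold: Σm=0, L=6 even, 2≤2≤4.
N = 7·3·5 = 105
Δ = 2!·4!·0!/7! = 1/105
Racah Σ t=1..1: t=1:−1/4 = -1/4
⇒ 3j(3 1 2; 0 0 0)² = 3/35, sgn -1
Racah Σ t=2..2: t=2:+1/8 = 1/8
⇒ 3j(3 1 2; -1 1 0)² = 2/35, sgn +1
4πI² = N·(3j₀)²·(3jₘ)² = 18/35
I = -1·√(0.514286/4π) = -0.20230066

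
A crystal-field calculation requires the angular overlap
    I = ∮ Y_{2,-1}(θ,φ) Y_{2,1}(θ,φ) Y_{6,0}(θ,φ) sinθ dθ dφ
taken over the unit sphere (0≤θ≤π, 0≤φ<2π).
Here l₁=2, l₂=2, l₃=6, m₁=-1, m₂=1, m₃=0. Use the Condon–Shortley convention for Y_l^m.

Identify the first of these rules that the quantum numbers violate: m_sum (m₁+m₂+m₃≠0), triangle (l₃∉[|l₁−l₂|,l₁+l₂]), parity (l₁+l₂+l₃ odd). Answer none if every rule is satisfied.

Σmᵢ = 0  ✓
l₃∈[|l₁−l₂|,l₁+l₂]=[0,4], have l₃=6  ✗
Σlᵢ = 10 ⇒ even

triangle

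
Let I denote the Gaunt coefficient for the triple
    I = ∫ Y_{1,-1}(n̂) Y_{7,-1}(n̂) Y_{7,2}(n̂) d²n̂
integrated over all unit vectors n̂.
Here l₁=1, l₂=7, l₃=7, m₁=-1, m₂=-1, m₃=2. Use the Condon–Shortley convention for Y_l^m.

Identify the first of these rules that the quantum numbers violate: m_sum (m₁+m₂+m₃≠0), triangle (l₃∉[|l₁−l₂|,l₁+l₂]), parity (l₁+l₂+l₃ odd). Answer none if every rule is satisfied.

m₁+m₂+m₃ = -1 − 1 + 2 = 0  ✓
triangle: |1−7|=6 ≤ l₃=7 ≤ 1+7=8  ✓
parity: l₁+l₂+l₃ = 15 is odd  ✗

parity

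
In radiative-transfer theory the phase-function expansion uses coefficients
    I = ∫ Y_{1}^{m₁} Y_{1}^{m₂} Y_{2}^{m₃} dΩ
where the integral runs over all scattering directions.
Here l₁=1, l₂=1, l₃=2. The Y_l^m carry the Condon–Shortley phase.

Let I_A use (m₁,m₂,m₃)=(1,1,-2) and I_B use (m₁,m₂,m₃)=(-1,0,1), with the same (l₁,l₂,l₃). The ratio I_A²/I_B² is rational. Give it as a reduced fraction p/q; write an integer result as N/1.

2/1

l's match ⇒ only the (l;m) 3-j factors differ between A and B.
A: triangle coeff Δ(1,1,2) = 1/30; Σ_t [0,0]: t=0:+1/4 = 1/4; (3j)²=1/5 [(1 1 2; 1 1 -2)], sign=+1
B: triangle coeff Δ(1,1,2) = 1/30; Σ_t [0,0]: t=0:+1/2 = 1/2; (3j)²=1/10 [(1 1 2; -1 0 1)], sign=-1
I_A²/I_B² = (1/5)/(1/10) = 2/1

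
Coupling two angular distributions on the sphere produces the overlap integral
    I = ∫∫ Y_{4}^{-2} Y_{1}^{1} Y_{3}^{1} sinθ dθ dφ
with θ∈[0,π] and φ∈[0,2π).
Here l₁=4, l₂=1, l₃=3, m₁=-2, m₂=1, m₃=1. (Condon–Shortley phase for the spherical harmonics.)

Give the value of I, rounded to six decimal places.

Rules hold: Σm=0, L=8 even, 3≤3≤5.
N = 9·3·7 = 189
Δ = 2!·6!·0!/9! = 1/252
Racah Σ t=1..1: t=1:−1/36 = -1/36
⇒ 3j(4 1 3; 0 0 0)² = 4/63, sgn +1
Racah Σ t=2..2: t=2:+1/96 = 1/96
⇒ 3j(4 1 3; -2 1 1)² = 5/84, sgn +1
4πI² = N·(3j₀)²·(3jₘ)² = 5/7
I = +1·√(0.714286/4π) = 0.23841361

0.238414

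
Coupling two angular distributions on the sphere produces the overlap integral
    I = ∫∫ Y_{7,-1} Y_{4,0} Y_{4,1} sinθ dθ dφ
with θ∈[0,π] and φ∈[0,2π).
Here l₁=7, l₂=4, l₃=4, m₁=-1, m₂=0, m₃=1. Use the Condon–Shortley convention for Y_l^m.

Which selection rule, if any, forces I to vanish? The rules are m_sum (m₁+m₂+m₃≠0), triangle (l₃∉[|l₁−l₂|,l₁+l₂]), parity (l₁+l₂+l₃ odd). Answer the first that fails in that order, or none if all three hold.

parity

m₁+m₂+m₃ = -1 + 0 + 1 = 0  ✓
triangle: |7−4|=3 ≤ l₃=4 ≤ 7+4=11  ✓
parity: l₁+l₂+l₃ = 15 is odd  ✗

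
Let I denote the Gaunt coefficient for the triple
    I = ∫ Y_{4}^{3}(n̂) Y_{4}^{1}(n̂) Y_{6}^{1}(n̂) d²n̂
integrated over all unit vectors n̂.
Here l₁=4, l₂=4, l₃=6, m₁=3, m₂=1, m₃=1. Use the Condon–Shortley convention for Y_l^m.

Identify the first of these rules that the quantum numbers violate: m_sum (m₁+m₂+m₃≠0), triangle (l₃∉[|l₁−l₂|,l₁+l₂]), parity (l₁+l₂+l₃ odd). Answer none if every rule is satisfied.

m_sum

m₁+m₂+m₃ = 3 + 1 + 1 = 5  ✗
triangle: |4−4|=0 ≤ l₃=6 ≤ 4+4=8
parity: l₁+l₂+l₃ = 14 is even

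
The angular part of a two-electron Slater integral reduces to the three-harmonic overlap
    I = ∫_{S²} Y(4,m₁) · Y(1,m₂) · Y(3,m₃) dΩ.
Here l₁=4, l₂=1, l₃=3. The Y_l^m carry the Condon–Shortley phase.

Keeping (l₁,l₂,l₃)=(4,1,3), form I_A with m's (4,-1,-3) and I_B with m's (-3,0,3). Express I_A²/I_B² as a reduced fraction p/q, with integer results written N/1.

4/1

Shared (l₁,l₂,l₃)=(4,1,3): N and (l;000)² cancel in I_A²/I_B².
A: Δ = 2!·6!·0!/9! = 1/252; Racah Σ t=0..0: t=0:+1/1440 = 1/1440; ⇒ 3j(4 1 3; 4 -1 -3)² = 1/9, sgn +1
B: Δ = 2!·6!·0!/9! = 1/252; Racah Σ t=1..1: t=1:−1/720 = -1/720; ⇒ 3j(4 1 3; -3 0 3)² = 1/36, sgn -1
I_A²/I_B² = (1/9)/(1/36) = 4/1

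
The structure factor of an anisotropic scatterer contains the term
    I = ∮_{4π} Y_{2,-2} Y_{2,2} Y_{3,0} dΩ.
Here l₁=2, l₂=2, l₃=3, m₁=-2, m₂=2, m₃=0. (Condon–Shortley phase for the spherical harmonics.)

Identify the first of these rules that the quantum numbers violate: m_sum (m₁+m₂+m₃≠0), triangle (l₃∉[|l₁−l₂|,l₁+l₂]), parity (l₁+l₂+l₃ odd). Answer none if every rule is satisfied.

parity

Σmᵢ = 0  ✓
l₃∈[|l₁−l₂|,l₁+l₂]=[0,4], have l₃=3  ✓
Σlᵢ = 7 ⇒ odd  ✗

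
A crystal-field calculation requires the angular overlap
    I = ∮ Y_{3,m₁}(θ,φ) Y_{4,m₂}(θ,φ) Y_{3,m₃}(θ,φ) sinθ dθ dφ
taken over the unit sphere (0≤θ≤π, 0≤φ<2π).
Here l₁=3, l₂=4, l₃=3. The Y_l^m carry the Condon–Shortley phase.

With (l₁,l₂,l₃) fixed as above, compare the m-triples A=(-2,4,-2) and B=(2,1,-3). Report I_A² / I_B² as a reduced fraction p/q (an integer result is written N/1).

Same 3,4,3: normalisation and zero-m 3j drop out of the ratio.
A: Δ: 4! 2! 4! / 11! → 1/34650; sum: t=4:+1/576 = 1/576; 3j²(3 4 3; -2 4 -2) = Δ·Π!·Σ² = 5/99  (sign -1)
B: Δ: 4! 2! 4! / 11! → 1/34650; sum: t=1:−1/288 = -1/288; 3j²(3 4 3; 2 1 -3) = Δ·Π!·Σ² = 5/231  (sign -1)
I_A²/I_B² = (5/99)/(5/231) = 7/3

7/3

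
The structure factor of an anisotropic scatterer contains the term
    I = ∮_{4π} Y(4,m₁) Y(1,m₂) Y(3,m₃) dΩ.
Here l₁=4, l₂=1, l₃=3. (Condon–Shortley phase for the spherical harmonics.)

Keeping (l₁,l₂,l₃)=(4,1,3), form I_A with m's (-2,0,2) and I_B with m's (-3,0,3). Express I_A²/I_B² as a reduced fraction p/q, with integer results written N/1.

12/7

Shared (l₁,l₂,l₃)=(4,1,3): N and (l;000)² cancel in I_A²/I_B².
A: Δ = 2!·6!·0!/9! = 1/252; Racah Σ t=1..1: t=1:−1/120 = -1/120; ⇒ 3j(4 1 3; -2 0 2)² = 1/21, sgn +1
B: Δ = 2!·6!·0!/9! = 1/252; Racah Σ t=1..1: t=1:−1/720 = -1/720; ⇒ 3j(4 1 3; -3 0 3)² = 1/36, sgn -1
I_A²/I_B² = (1/21)/(1/36) = 12/7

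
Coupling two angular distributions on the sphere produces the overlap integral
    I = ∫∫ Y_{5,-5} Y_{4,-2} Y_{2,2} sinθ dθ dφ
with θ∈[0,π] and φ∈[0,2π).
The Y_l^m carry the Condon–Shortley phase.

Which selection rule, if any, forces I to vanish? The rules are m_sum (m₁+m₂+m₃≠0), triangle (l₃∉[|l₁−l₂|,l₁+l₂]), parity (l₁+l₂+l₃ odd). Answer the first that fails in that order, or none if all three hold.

m_sum

azimuthal sum: -5 − 2 + 2 = -5  ✗
1 ≤ 2 ≤ 9 (triangle on l)
L = 5 + 4 + 2 = 11 (odd)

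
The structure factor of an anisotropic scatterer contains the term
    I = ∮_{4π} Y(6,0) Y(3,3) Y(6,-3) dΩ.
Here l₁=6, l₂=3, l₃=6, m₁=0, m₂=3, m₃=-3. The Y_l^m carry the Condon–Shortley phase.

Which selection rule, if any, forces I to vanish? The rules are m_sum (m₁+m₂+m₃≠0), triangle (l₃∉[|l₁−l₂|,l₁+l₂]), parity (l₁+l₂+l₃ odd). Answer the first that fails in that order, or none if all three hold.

azimuthal sum: 0 + 3 − 3 = 0  ✓
3 ≤ 6 ≤ 9 (triangle on l)  ✓
L = 6 + 3 + 6 = 15 (odd)  ✗

parity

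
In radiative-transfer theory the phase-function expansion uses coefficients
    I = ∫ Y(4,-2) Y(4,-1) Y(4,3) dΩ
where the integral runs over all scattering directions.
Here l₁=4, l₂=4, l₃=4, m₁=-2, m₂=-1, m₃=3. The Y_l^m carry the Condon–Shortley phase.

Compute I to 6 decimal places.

-0.063661

Checks pass: Σm=0; 12 even; l₃=4∈[0,8].
(2·4+1)(2·4+1)(2·4+1) = 729
Δ: 4! 4! 4! / 13! → 1/450450
sum: t=0:+1/13824 t=1:−1/216 t=2:+1/64 t=3:−1/216 t=4:+1/13824 = 5/768
3j²(4 4 4; 0 0 0) = Δ·Π!·Σ² = 18/1001  (sign +1)
sum: t=2:+1/576 t=3:−1/864 = 1/1728
3j²(4 4 4; -2 -1 3) = Δ·Π!·Σ² = 5/1287  (sign -1)
combine: 4πI² = 729·18/1001·5/1287 = 7290/143143
take √, sign -1: I = -0.06366105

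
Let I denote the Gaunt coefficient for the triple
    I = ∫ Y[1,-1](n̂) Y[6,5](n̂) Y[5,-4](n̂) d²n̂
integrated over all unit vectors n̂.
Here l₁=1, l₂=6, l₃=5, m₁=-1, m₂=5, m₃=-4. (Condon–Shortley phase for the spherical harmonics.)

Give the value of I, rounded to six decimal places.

-0.303018

Rules hold: Σm=0, L=12 even, 5≤5≤7.
N = 3·13·11 = 429
Δ = 2!·0!·10!/13! = 1/858
Racah Σ t=1..1: t=1:−1/14400 = -1/14400
⇒ 3j(1 6 5; 0 0 0)² = 6/143, sgn +1
Racah Σ t=2..2: t=2:+1/725760 = 1/725760
⇒ 3j(1 6 5; -1 5 -4)² = 5/78, sgn -1
4πI² = N·(3j₀)²·(3jₘ)² = 15/13
I = -1·√(1.15385/4π) = -0.30301841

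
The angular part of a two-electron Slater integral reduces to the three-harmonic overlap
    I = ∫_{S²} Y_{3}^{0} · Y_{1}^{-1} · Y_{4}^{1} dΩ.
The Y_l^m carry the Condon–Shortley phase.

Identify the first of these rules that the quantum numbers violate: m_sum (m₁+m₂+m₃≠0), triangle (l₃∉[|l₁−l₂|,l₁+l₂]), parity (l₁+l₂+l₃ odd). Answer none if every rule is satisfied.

none

Σmᵢ = 0  ✓
l₃∈[|l₁−l₂|,l₁+l₂]=[2,4], have l₃=4  ✓
Σlᵢ = 8 ⇒ even  ✓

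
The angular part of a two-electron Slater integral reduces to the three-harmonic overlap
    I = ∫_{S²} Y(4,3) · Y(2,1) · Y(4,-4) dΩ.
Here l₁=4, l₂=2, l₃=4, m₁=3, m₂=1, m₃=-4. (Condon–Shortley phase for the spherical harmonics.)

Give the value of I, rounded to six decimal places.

Checks pass: Σm=0; 10 even; l₃=4∈[2,6].
(2·4+1)(2·2+1)(2·4+1) = 405
Δ: 2! 6! 2! / 11! → 1/13860
sum: t=0:+1/192 t=1:−1/36 t=2:+1/192 = -5/288
3j²(4 2 4; 0 0 0) = Δ·Π!·Σ² = 20/693  (sign -1)
sum: t=1:−1/1440 = -1/1440
3j²(4 2 4; 3 1 -4) = Δ·Π!·Σ² = 7/165  (sign -1)
combine: 4πI² = 405·20/693·7/165 = 60/121
take √, sign +1: I = 0.19864517

0.198645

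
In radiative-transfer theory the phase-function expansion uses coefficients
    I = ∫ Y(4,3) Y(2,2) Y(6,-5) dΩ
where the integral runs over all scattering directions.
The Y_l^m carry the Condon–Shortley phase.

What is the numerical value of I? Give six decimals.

Rules hold: Σm=0, L=12 even, 2≤6≤6.
N = 9·5·13 = 585
Δ = 0!·8!·4!/13! = 1/6435
Racah Σ t=0..0: t=0:+1/2304 = 1/2304
⇒ 3j(4 2 6; 0 0 0)² = 5/143, sgn +1
Racah Σ t=0..0: t=0:+1/120960 = 1/120960
⇒ 3j(4 2 6; 3 2 -5)² = 2/39, sgn -1
4πI² = N·(3j₀)²·(3jₘ)² = 150/143
I = -1·√(1.04895/4π) = -0.28891672

-0.288917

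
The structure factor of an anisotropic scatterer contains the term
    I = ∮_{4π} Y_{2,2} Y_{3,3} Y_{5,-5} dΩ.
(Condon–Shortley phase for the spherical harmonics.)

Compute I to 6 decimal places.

-0.347235

Rules hold: Σm=0, L=10 even, 1≤5≤5.
N = 5·7·11 = 385
Δ = 0!·4!·6!/11! = 1/2310
Racah Σ t=0..0: t=0:+1/144 = 1/144
⇒ 3j(2 3 5; 0 0 0)² = 10/231, sgn -1
Racah Σ t=0..0: t=0:+1/17280 = 1/17280
⇒ 3j(2 3 5; 2 3 -5)² = 1/11, sgn +1
4πI² = N·(3j₀)²·(3jₘ)² = 50/33
I = -1·√(1.51515/4π) = -0.34723469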